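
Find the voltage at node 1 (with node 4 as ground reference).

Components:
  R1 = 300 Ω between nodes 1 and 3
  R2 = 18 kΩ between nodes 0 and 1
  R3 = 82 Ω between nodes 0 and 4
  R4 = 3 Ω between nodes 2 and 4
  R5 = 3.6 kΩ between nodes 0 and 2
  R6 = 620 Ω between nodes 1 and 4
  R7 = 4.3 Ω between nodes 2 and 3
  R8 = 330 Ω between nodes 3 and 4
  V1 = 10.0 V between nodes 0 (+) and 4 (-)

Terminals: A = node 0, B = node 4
Nodal analysis, taking node 4 as the 0 V reference.
Source V1 fixes V_0 = 10 V.
KCL at each unknown node (sum of currents leaving = 0; resistances in Ω):
  Node 1: (V_1 - V_3)/300 + (V_1 - 10)/18000 + (V_1 - 0)/620 = 0
  Node 2: (V_2 - 0)/3 + (V_2 - 10)/3600 + (V_2 - V_3)/4.3 = 0
  Node 3: (V_3 - V_1)/300 + (V_3 - V_2)/4.3 + (V_3 - 0)/330 = 0
Collecting terms (coefficients in siemens):
  0.005002·V_1 - 0.003333·V_3 = 0.0005556
  0.5662·V_2 - 0.2326·V_3 = 0.002778
  0.2389·V_3 - 0.003333·V_1 - 0.2326·V_2 = 0
Solving these 3 simultaneous equations (Gaussian elimination) gives:
  V_1 = 0.1182 V, V_2 = 0.009303 V, V_3 = 0.0107 V
The requested potential is V_1 = 0.1182 V.

Final answer: V_1 = 0.1182 V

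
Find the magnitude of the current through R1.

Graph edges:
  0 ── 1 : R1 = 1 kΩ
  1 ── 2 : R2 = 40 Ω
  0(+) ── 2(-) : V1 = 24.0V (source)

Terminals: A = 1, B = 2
Nodal analysis, taking node 2 as the 0 V reference.
Source V1 fixes V_0 = 24 V.
KCL at each unknown node (sum of currents leaving = 0; resistances in Ω):
  Node 1: (V_1 - 24)/1000 + (V_1 - 0)/40 = 0
Collecting terms: 0.026 × V_1 = 0.024  =>  V_1 = 0.9231 V
I_R1 = (V_0 - V_1)/R1 = (24 - 0.9231)/1000 = 0.02308 A
|I_R1| = 0.02308 A

Final answer: |I_R1| = 0.02308 A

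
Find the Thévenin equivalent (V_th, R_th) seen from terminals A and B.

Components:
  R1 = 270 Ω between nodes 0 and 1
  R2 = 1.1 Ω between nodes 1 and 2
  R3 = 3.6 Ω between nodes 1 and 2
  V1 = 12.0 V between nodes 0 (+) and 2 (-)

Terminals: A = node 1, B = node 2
Step 1 — V_th is the open-circuit voltage V_A - V_B (nothing connected across the terminals).
Nodal analysis, taking node 2 as the 0 V reference.
Source V1 fixes V_0 = 12 V.
KCL at each unknown node (sum of currents leaving = 0; resistances in Ω):
  Node 1: (V_1 - 12)/270 + (V_1 - 0)/1.1 + (V_1 - 0)/3.6 = 0
Collecting terms: 1.191 × V_1 = 0.04444  =>  V_1 = 0.03733 V
V_th = V_1 - V_2 = 0.03733 - 0 = 0.03733 V
Step 2 — R_th: zero the source — replace V1 by a short circuit (node 2 merges into node 0) — and find the resistance seen between A (node 1) and B (node 0).
Reduce the network between node 1 (A) and node 0 (B) by series/parallel combination:
  Rp1 = R1 ‖ R2 ‖ R3 (parallel, all between nodes 0 and 1) = 1/(1/270 + 1/1.1 + 1/3.6) = 0.8399 Ω
R_th = 0.8399 Ω

Final answer: V_th = 0.03733 V, R_th = 0.8399 Ω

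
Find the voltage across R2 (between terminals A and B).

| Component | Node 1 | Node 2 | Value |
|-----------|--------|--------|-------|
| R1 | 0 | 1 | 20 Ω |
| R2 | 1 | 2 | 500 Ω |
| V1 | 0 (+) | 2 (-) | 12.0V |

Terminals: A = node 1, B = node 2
R1 and R2 are in series across V1 (node 0 → node 1 → node 2), and the output A–B is taken across R2, so this is a voltage divider.
Series current: I = V1/(R1 + R2) = 12/(20 + 500) = 12/520 = 0.02308 A
V_R2 = I × R2 = V1 × R2/(R1 + R2) = 12 × 500/520 = 11.54 V

Final answer: 11.54 V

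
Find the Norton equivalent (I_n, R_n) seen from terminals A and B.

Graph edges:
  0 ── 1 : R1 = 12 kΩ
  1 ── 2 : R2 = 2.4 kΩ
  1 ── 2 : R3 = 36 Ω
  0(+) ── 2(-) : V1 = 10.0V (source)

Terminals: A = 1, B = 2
Find the Thévenin equivalent first; then I_n = V_th/R_th and R_n = R_th.
Step 1 — V_th is the open-circuit voltage V_A - V_B (nothing connected across the terminals).
Nodal analysis, taking node 2 as the 0 V reference.
Source V1 fixes V_0 = 10 V.
KCL at each unknown node (sum of currents leaving = 0; resistances in Ω):
  Node 1: (V_1 - 10)/12000 + (V_1 - 0)/2400 + (V_1 - 0)/36 = 0
Collecting terms: 0.02828 × V_1 = 0.0008333  =>  V_1 = 0.02947 V
V_th = V_1 - V_2 = 0.02947 - 0 = 0.02947 V
Step 2 — R_th: zero the source — replace V1 by a short circuit (node 2 merges into node 0) — and find the resistance seen between A (node 1) and B (node 0).
Reduce the network between node 1 (A) and node 0 (B) by series/parallel combination:
  Rp1 = R1 ‖ R2 ‖ R3 (parallel, all between nodes 0 and 1) = 1/(1/12000 + 1/2400 + 1/36) = 35.36 Ω
R_th = 35.36 Ω
I_n = V_th/R_th = 0.02947/35.36 = 0.0008333 A, and R_n = R_th = 35.36 Ω

Final answer: I_n = 0.0008333 A, R_n = 35.36 Ω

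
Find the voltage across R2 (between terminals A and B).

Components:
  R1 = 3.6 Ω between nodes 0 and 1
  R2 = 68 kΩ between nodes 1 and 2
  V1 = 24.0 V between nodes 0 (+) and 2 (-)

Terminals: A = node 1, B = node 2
R1 and R2 are in series across V1 (node 0 → node 1 → node 2), and the output A–B is taken across R2, so this is a voltage divider.
Series current: I = V1/(R1 + R2) = 24/(3.6 + 68000) = 24/68000 = 0.0003529 A
V_R2 = I × R2 = V1 × R2/(R1 + R2) = 24 × 68000/68000 = 24 V

Final answer: 24 V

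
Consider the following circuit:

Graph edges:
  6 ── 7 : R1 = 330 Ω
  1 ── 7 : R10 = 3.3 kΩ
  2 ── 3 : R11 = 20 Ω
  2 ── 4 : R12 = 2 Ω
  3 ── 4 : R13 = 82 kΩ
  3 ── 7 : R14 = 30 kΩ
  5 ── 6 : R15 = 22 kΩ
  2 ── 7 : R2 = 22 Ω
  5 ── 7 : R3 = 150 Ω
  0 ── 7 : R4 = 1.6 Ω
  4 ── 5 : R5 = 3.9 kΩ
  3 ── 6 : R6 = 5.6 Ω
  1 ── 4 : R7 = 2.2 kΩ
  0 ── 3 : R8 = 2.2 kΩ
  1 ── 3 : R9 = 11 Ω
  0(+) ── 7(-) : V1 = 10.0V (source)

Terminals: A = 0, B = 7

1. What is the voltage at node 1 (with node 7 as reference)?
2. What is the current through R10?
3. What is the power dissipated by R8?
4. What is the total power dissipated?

Nodal analysis, taking node 7 as the 0 V reference.
Source V1 fixes V_0 = 10 V.
KCL at each unknown node (sum of currents leaving = 0; resistances in Ω):
  Node 1: (V_1 - V_4)/2200 + (V_1 - V_3)/11 + (V_1 - 0)/3300 = 0
  Node 2: (V_2 - 0)/22 + (V_2 - V_3)/20 + (V_2 - V_4)/2 = 0
  Node 3: (V_3 - V_6)/5.6 + (V_3 - 10)/2200 + (V_3 - V_1)/11 + (V_3 - V_2)/20 + (V_3 - V_4)/82000 + (V_3 - 0)/30000 = 0
  Node 4: (V_4 - V_5)/3900 + (V_4 - V_1)/2200 + (V_4 - V_2)/2 + (V_4 - V_3)/82000 = 0
  Node 5: (V_5 - 0)/150 + (V_5 - V_4)/3900 + (V_5 - V_6)/22000 = 0
  Node 6: (V_6 - 0)/330 + (V_6 - V_3)/5.6 + (V_6 - V_5)/22000 = 0
Collecting terms (coefficients in siemens):
  0.09167·V_1 - 0.09091·V_3 - 0.0004545·V_4 = 0
  0.5955·V_2 - 0.05·V_3 - 0.5·V_4 = 0
  0.32·V_3 - 0.09091·V_1 - 0.05·V_2 - 0.0000122·V_4 - 0.1786·V_6 = 0.004545
  0.5007·V_4 - 0.0004545·V_1 - 0.5·V_2 - 0.0000122·V_3 - 0.0002564·V_5 = 0
  0.006969·V_5 - 0.0002564·V_4 - 0.00004545·V_6 = 0
  0.1816·V_6 - 0.1786·V_3 - 0.00004545·V_5 = 0
Solving these 6 simultaneous equations (Gaussian elimination) gives:
  V_1 = 0.1626 V, V_2 = 0.08582 V, V_3 = 0.1635 V, V_4 = 0.08585 V
  V_5 = 0.004208 V, V_6 = 0.1608 V
Part 1:
  Read off the nodal solution: V_1 = 0.1626 V
Part 2:
  I_R10 = (V_1 - V_7)/R10 = (0.1626 - 0)/3300 = 0.00004928 A
  Magnitude: I_R10 = 0.00004928 A
Part 3:
  I_R8 = (V_0 - V_3)/R8 = (10 - 0.1635)/2200 = 0.004471 A
  P_R8 = I_R8² × R8 = (0.004471)² × 2200 = 0.04398 W
Part 4:
  Power in each resistor, P = (ΔV)²/R:
    P_R1 = (0.1608 - 0)²/330 = 0.00007833 W
    P_R2 = (0.08582 - 0)²/22 = 0.0003348 W
    P_R3 = (0.004208 - 0)²/150 = 0.000000118 W
    P_R4 = (10 - 0)²/1.6 = 62.5 W
    P_R5 = (0.08585 - 0.004208)²/3900 = 0.000001709 W
    P_R6 = (0.1635 - 0.1608)²/5.6 = 0.000001368 W
    P_R7 = (0.1626 - 0.08585)²/2200 = 0.000002679 W
    P_R8 = (10 - 0.1635)²/2200 = 0.04398 W
    P_R9 = (0.1626 - 0.1635)²/11 = 0.00000007794 W
    P_R10 = (0.1626 - 0)²/3300 = 0.000008014 W
    P_R11 = (0.08582 - 0.1635)²/20 = 0.0003021 W
    P_R12 = (0.08582 - 0.08585)²/2 = 0.0000000004445 W
    P_R13 = (0.1635 - 0.08585)²/82000 = 0.00000007361 W
    P_R14 = (0.1635 - 0)²/30000 = 0.0000008916 W
    P_R15 = (0.004208 - 0.1608)²/22000 = 0.000001114 W
  P_total = P_R1 + P_R2 + P_R3 + P_R4 + P_R5 + P_R6 + P_R7 + P_R8 + P_R9 + P_R10 + P_R11 + P_R12 + P_R13 + P_R14 + P_R15 = 62.54 W

Final answers:
1. V_1 = 0.1626 V
2. I_R10 = 4.928e-05 A
3. P_R8 = 0.04398 W
4. P_total = 62.54 W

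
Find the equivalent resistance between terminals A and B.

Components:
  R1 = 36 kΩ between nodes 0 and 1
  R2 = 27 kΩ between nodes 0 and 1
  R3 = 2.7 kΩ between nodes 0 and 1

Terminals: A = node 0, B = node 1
Reduce the network between node 0 (A) and node 1 (B) by series/parallel combination:
  Rp1 = R1 ‖ R2 ‖ R3 (parallel, all between nodes 0 and 1) = 1/(1/36000 + 1/27000 + 1/2700) = 2298 Ω
R_eq = 2.298 kΩ

Final answer: 2.298 kΩ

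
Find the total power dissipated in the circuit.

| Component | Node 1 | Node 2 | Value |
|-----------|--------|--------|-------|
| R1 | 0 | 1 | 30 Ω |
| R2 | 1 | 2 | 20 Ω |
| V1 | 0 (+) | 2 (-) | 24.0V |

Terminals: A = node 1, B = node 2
Nodal analysis, taking node 2 as the 0 V reference.
Source V1 fixes V_0 = 24 V.
KCL at each unknown node (sum of currents leaving = 0; resistances in Ω):
  Node 1: (V_1 - 24)/30 + (V_1 - 0)/20 = 0
Collecting terms: 0.08333 × V_1 = 0.8  =>  V_1 = 9.6 V
Power in each resistor, P = (ΔV)²/R:
  P_R1 = (24 - 9.6)²/30 = 6.912 W
  P_R2 = (9.6 - 0)²/20 = 4.608 W
P_total = P_R1 + P_R2 = 11.52 W

Final answer: 11.52 W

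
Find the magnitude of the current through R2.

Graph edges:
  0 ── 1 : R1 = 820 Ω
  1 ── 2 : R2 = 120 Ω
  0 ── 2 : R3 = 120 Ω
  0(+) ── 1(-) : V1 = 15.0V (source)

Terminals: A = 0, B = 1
Nodal analysis, taking node 1 as the 0 V reference.
Source V1 fixes V_0 = 15 V.
KCL at each unknown node (sum of currents leaving = 0; resistances in Ω):
  Node 2: (V_2 - 0)/120 + (V_2 - 15)/120 = 0
Collecting terms: 0.01667 × V_2 = 0.125  =>  V_2 = 7.5 V
I_R2 = (V_1 - V_2)/R2 = (0 - 7.5)/120 = -0.0625 A
|I_R2| = 0.0625 A

Final answer: |I_R2| = 0.0625 A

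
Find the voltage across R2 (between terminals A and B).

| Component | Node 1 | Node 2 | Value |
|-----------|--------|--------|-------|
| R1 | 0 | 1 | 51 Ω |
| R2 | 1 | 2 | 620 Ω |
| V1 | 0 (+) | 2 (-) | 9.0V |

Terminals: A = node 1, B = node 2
R1 and R2 are in series across V1 (node 0 → node 1 → node 2), and the output A–B is taken across R2, so this is a voltage divider.
Series current: I = V1/(R1 + R2) = 9/(51 + 620) = 9/671 = 0.01341 A
V_R2 = I × R2 = V1 × R2/(R1 + R2) = 9 × 620/671 = 8.316 V

Final answer: 8.316 V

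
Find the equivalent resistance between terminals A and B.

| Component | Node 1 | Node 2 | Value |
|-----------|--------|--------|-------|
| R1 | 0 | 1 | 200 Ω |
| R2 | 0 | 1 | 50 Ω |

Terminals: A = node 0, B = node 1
Reduce the network between node 0 (A) and node 1 (B) by series/parallel combination:
  Rp1 = R1 ‖ R2 (parallel, both between nodes 0 and 1) = 1/(1/200 + 1/50) = 40 Ω
R_eq = 40 Ω

Final answer: 40 Ω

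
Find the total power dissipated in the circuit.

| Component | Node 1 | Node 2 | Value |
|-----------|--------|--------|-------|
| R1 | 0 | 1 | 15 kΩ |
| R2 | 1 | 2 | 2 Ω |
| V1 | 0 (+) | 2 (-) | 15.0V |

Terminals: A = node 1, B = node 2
Nodal analysis, taking node 2 as the 0 V reference.
Source V1 fixes V_0 = 15 V.
KCL at each unknown node (sum of currents leaving = 0; resistances in Ω):
  Node 1: (V_1 - 15)/15000 + (V_1 - 0)/2 = 0
Collecting terms: 0.5001 × V_1 = 0.001  =>  V_1 = 0.002 V
Power in each resistor, P = (ΔV)²/R:
  P_R1 = (15 - 0.002)²/15000 = 0.015 W
  P_R2 = (0.002 - 0)²/2 = 0.000001999 W
P_total = P_R1 + P_R2 = 0.015 W

Final answer: 0.015 W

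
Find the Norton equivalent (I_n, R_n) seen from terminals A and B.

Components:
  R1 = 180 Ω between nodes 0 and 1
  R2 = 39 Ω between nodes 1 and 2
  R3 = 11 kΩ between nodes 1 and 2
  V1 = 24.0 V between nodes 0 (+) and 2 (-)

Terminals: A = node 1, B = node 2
Find the Thévenin equivalent first; then I_n = V_th/R_th and R_n = R_th.
Step 1 — V_th is the open-circuit voltage V_A - V_B (nothing connected across the terminals).
Nodal analysis, taking node 2 as the 0 V reference.
Source V1 fixes V_0 = 24 V.
KCL at each unknown node (sum of currents leaving = 0; resistances in Ω):
  Node 1: (V_1 - 24)/180 + (V_1 - 0)/39 + (V_1 - 0)/11000 = 0
Collecting terms: 0.03129 × V_1 = 0.1333  =>  V_1 = 4.262 V
V_th = V_1 - V_2 = 4.262 - 0 = 4.262 V
Step 2 — R_th: zero the source — replace V1 by a short circuit (node 2 merges into node 0) — and find the resistance seen between A (node 1) and B (node 0).
Reduce the network between node 1 (A) and node 0 (B) by series/parallel combination:
  Rp1 = R1 ‖ R2 ‖ R3 (parallel, all between nodes 0 and 1) = 1/(1/180 + 1/39 + 1/11000) = 31.96 Ω
R_th = 31.96 Ω
I_n = V_th/R_th = 4.262/31.96 = 0.1333 A, and R_n = R_th = 31.96 Ω

Final answer: I_n = 0.1333 A, R_n = 31.96 Ω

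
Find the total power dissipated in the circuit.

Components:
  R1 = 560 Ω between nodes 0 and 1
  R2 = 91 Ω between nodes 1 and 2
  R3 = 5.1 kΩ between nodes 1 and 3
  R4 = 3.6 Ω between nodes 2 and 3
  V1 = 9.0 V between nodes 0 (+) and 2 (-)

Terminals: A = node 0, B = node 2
Nodal analysis, taking node 2 as the 0 V reference.
Source V1 fixes V_0 = 9 V.
KCL at each unknown node (sum of currents leaving = 0; resistances in Ω):
  Node 1: (V_1 - 9)/560 + (V_1 - 0)/91 + (V_1 - V_3)/5100 = 0
  Node 3: (V_3 - V_1)/5100 + (V_3 - 0)/3.6 = 0
Collecting terms (coefficients in siemens):
  0.01297·V_1 - 0.0001961·V_3 = 0.01607
  0.278·V_3 - 0.0001961·V_1 = 0
Determinant D = (0.01297)(0.278) - (-0.0001961)(-0.0001961) = 0.003606
V_1 = [(0.01607)(0.278) - (-0.0001961)(0)]/D = 1.239 V
V_3 = [(0.01297)(0) - (0.01607)(-0.0001961)]/D = 0.000874 V
Power in each resistor, P = (ΔV)²/R:
  P_R1 = (9 - 1.239)²/560 = 0.1076 W
  P_R2 = (1.239 - 0)²/91 = 0.01687 W
  P_R3 = (1.239 - 0.000874)²/5100 = 0.0003006 W
  P_R4 = (0 - 0.000874)²/3.6 = 0.0000002122 W
P_total = P_R1 + P_R2 + P_R3 + P_R4 = 0.1247 W

Final answer: 0.1247 W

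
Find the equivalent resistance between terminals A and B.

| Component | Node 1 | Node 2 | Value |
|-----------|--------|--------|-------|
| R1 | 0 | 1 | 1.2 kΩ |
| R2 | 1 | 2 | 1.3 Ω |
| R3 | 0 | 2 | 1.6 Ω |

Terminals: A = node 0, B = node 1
Reduce the network between node 0 (A) and node 1 (B) by series/parallel combination:
  Rs1 = R3 + R2 (series, joined only at node 2) = 1.6 + 1.3 = 2.9 Ω
  Rp1 = R1 ‖ Rs1 (parallel, both between nodes 0 and 1) = 1/(1/1200 + 1/2.9) = 2.893 Ω
R_eq = 2.893 Ω

Final answer: 2.893 Ω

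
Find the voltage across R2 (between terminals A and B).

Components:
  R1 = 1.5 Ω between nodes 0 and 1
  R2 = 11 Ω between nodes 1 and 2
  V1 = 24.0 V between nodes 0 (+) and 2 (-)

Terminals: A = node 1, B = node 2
R1 and R2 are in series across V1 (node 0 → node 1 → node 2), and the output A–B is taken across R2, so this is a voltage divider.
Series current: I = V1/(R1 + R2) = 24/(1.5 + 11) = 24/12.5 = 1.92 A
V_R2 = I × R2 = V1 × R2/(R1 + R2) = 24 × 11/12.5 = 21.12 V

Final answer: 21.12 V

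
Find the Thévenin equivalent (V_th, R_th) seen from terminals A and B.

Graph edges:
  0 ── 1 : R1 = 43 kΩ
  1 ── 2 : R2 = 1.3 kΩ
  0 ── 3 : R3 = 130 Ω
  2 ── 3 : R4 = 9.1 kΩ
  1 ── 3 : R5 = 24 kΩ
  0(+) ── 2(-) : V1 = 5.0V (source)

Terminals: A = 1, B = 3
Step 1 — V_th is the open-circuit voltage V_A - V_B (nothing connected across the terminals).
Nodal analysis, taking node 2 as the 0 V reference.
Source V1 fixes V_0 = 5 V.
KCL at each unknown node (sum of currents leaving = 0; resistances in Ω):
  Node 1: (V_1 - 5)/43000 + (V_1 - 0)/1300 + (V_1 - V_3)/24000 = 0
  Node 3: (V_3 - 5)/130 + (V_3 - 0)/9100 + (V_3 - V_1)/24000 = 0
Collecting terms (coefficients in siemens):
  0.0008342·V_1 - 0.00004167·V_3 = 0.0001163
  0.007844·V_3 - 0.00004167·V_1 = 0.03846
Determinant D = (0.0008342)(0.007844) - (-0.00004167)(-0.00004167) = 0.000006541
V_1 = [(0.0001163)(0.007844) - (-0.00004167)(0.03846)]/D = 0.3844 V
V_3 = [(0.0008342)(0.03846) - (0.0001163)(-0.00004167)]/D = 4.905 V
V_th = V_1 - V_3 = 0.3844 - 4.905 = -4.521 V
Step 2 — R_th: zero the source — replace V1 by a short circuit (node 2 merges into node 0) — and find the resistance seen between A (node 1) and B (node 3).
Reduce the network between node 1 (A) and node 3 (B) by series/parallel combination:
  Rp1 = R1 ‖ R2 (parallel, both between nodes 0 and 1) = 1/(1/43000 + 1/1300) = 1262 Ω
  Rp2 = R3 ‖ R4 (parallel, both between nodes 0 and 3) = 1/(1/130 + 1/9100) = 128.2 Ω
  Rs1 = Rp1 + Rp2 (series, joined only at node 0) = 1262 + 128.2 = 1390 Ω
  Rp3 = R5 ‖ Rs1 (parallel, both between nodes 1 and 3) = 1/(1/24000 + 1/1390) = 1314 Ω
R_th = 1.314 kΩ

Final answer: V_th = -4.521 V, R_th = 1.314 kΩ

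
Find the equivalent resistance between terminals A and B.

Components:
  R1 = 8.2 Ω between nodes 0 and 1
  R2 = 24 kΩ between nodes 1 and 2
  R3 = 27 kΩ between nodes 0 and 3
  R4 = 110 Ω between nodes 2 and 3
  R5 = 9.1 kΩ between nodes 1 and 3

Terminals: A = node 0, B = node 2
The network is not a plain series/parallel combination. Inject a 1 A test current into terminal A (node 0) and return it from terminal B (node 2); then R_eq = V_A / (1 A).
Nodal analysis, taking node 2 as the 0 V reference.
Current source I_test pushes 1 A into node 0 and draws it out of node 2.
KCL at each unknown node (sum of currents leaving = 0; resistances in Ω):
  Node 0: (V_0 - V_1)/8.2 + (V_0 - V_3)/27000 - 1 = 0
  Node 1: (V_1 - V_0)/8.2 + (V_1 - 0)/24000 + (V_1 - V_3)/9100 = 0
  Node 3: (V_3 - V_0)/27000 + (V_3 - V_1)/9100 + (V_3 - 0)/110 = 0
Collecting terms (coefficients in siemens):
  0.122·V_0 - 0.122·V_1 - 0.00003704·V_3 = 1
  0.1221·V_1 - 0.122·V_0 - 0.0001099·V_3 = 0
  0.009238·V_3 - 0.00003704·V_0 - 0.0001099·V_1 = 0
Solving these 3 simultaneous equations (Gaussian elimination) gives:
  V_0 = 5374 V, V_1 = 5368 V, V_3 = 85.4 V
R_eq = V_0 / 1 A = 5374 Ω = 5.374 kΩ

Final answer: 5.374 kΩ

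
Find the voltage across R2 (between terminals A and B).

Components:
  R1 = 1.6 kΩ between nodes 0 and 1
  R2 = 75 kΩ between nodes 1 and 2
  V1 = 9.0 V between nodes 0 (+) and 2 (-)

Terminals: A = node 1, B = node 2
R1 and R2 are in series across V1 (node 0 → node 1 → node 2), and the output A–B is taken across R2, so this is a voltage divider.
Series current: I = V1/(R1 + R2) = 9/(1600 + 75000) = 9/76600 = 0.0001175 A
V_R2 = I × R2 = V1 × R2/(R1 + R2) = 9 × 75000/76600 = 8.812 V

Final answer: 8.812 V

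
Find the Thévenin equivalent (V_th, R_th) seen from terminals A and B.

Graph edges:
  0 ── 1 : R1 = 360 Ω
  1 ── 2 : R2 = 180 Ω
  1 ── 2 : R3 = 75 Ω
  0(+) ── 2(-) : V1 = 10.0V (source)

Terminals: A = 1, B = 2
Step 1 — V_th is the open-circuit voltage V_A - V_B (nothing connected across the terminals).
Nodal analysis, taking node 2 as the 0 V reference.
Source V1 fixes V_0 = 10 V.
KCL at each unknown node (sum of currents leaving = 0; resistances in Ω):
  Node 1: (V_1 - 10)/360 + (V_1 - 0)/180 + (V_1 - 0)/75 = 0
Collecting terms: 0.02167 × V_1 = 0.02778  =>  V_1 = 1.282 V
V_th = V_1 - V_2 = 1.282 - 0 = 1.282 V
Step 2 — R_th: zero the source — replace V1 by a short circuit (node 2 merges into node 0) — and find the resistance seen between A (node 1) and B (node 0).
Reduce the network between node 1 (A) and node 0 (B) by series/parallel combination:
  Rp1 = R1 ‖ R2 ‖ R3 (parallel, all between nodes 0 and 1) = 1/(1/360 + 1/180 + 1/75) = 46.15 Ω
R_th = 46.15 Ω

Final answer: V_th = 1.282 V, R_th = 46.15 Ω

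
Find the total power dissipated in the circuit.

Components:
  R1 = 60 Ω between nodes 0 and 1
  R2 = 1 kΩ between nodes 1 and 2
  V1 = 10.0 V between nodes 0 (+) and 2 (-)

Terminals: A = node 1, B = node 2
Nodal analysis, taking node 2 as the 0 V reference.
Source V1 fixes V_0 = 10 V.
KCL at each unknown node (sum of currents leaving = 0; resistances in Ω):
  Node 1: (V_1 - 10)/60 + (V_1 - 0)/1000 = 0
Collecting terms: 0.01767 × V_1 = 0.1667  =>  V_1 = 9.434 V
Power in each resistor, P = (ΔV)²/R:
  P_R1 = (10 - 9.434)²/60 = 0.00534 W
  P_R2 = (9.434 - 0)²/1000 = 0.089 W
P_total = P_R1 + P_R2 = 0.09434 W

Final answer: 0.09434 W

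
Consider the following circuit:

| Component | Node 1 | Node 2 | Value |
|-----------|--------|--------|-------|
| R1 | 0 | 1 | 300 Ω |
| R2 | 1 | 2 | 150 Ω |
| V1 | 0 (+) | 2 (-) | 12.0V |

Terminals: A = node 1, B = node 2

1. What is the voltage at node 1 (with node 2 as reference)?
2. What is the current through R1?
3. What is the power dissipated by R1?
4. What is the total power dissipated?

Nodal analysis, taking node 2 as the 0 V reference.
Source V1 fixes V_0 = 12 V.
KCL at each unknown node (sum of currents leaving = 0; resistances in Ω):
  Node 1: (V_1 - 12)/300 + (V_1 - 0)/150 = 0
Collecting terms: 0.01 × V_1 = 0.04  =>  V_1 = 4 V
Part 1:
  Read off the nodal solution: V_1 = 4 V
Part 2:
  I_R1 = (V_0 - V_1)/R1 = (12 - 4)/300 = 0.02667 A
  Magnitude: I_R1 = 0.02667 A
Part 3:
  I_R1 = (V_0 - V_1)/R1 = (12 - 4)/300 = 0.02667 A
  P_R1 = I_R1² × R1 = (0.02667)² × 300 = 0.2133 W
Part 4:
  Power in each resistor, P = (ΔV)²/R:
    P_R1 = (12 - 4)²/300 = 0.2133 W
    P_R2 = (4 - 0)²/150 = 0.1067 W
  P_total = P_R1 + P_R2 = 0.32 W

Final answers:
1. V_1 = 4 V
2. I_R1 = 0.02667 A
3. P_R1 = 0.2133 W
4. P_total = 0.32 W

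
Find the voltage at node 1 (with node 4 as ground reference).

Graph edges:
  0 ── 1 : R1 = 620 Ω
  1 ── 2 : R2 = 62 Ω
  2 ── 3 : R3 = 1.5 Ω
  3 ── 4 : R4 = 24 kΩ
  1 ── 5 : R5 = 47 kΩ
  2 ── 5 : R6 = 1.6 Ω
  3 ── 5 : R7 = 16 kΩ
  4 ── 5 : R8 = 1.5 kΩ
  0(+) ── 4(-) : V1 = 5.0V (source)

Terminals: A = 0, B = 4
Nodal analysis, taking node 4 as the 0 V reference.
Source V1 fixes V_0 = 5 V.
KCL at each unknown node (sum of currents leaving = 0; resistances in Ω):
  Node 1: (V_1 - 5)/620 + (V_1 - V_2)/62 + (V_1 - V_5)/47000 = 0
  Node 2: (V_2 - V_1)/62 + (V_2 - V_3)/1.5 + (V_2 - V_5)/1.6 = 0
  Node 3: (V_3 - V_2)/1.5 + (V_3 - 0)/24000 + (V_3 - V_5)/16000 = 0
  Node 5: (V_5 - V_1)/47000 + (V_5 - V_2)/1.6 + (V_5 - V_3)/16000 + (V_5 - 0)/1500 = 0
Collecting terms (coefficients in siemens):
  0.01776·V_1 - 0.01613·V_2 - 0.00002128·V_5 = 0.008065
  1.308·V_2 - 0.01613·V_1 - 0.6667·V_3 - 0.625·V_5 = 0
  0.6668·V_3 - 0.6667·V_2 - 0.0000625·V_5 = 0
  0.6258·V_5 - 0.00002128·V_1 - 0.625·V_2 - 0.0000625·V_3 = 0
Solving these 4 simultaneous equations (Gaussian elimination) gives:
  V_1 = 3.52 V, V_2 = 3.373 V, V_3 = 3.372 V, V_5 = 3.369 V
The requested potential is V_1 = 3.52 V.

Final answer: V_1 = 3.52 V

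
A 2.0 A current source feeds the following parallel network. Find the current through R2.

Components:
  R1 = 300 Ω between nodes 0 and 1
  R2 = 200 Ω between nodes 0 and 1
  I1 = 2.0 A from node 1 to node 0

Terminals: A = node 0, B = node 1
All resistors sit directly between nodes 0 and 1, so they are in parallel and share one voltage V; the full source current 2 A splits among them.
1/R_par = 1/300 + 1/200 = 0.008333 S  =>  R_par = 120 Ω
V = I × R_par = 2 × 120 = 240 V
I_R2 = V/R2 = 240/200 = 1.2 A

Final answer: 1.2 A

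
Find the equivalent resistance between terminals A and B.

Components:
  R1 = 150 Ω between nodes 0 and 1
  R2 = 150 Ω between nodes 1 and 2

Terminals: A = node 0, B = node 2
Reduce the network between node 0 (A) and node 2 (B) by series/parallel combination:
  Rs1 = R1 + R2 (series, joined only at node 1) = 150 + 150 = 300 Ω
R_eq = 300 Ω

Final answer: 300 Ω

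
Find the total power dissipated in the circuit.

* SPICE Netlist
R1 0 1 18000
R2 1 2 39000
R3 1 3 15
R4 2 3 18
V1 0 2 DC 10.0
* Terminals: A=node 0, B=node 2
Nodal analysis, taking node 2 as the 0 V reference.
Source V1 fixes V_0 = 10 V.
KCL at each unknown node (sum of currents leaving = 0; resistances in Ω):
  Node 1: (V_1 - 10)/18000 + (V_1 - 0)/39000 + (V_1 - V_3)/15 = 0
  Node 3: (V_3 - V_1)/15 + (V_3 - 0)/18 = 0
Collecting terms (coefficients in siemens):
  0.06675·V_1 - 0.06667·V_3 = 0.0005556
  0.1222·V_3 - 0.06667·V_1 = 0
Determinant D = (0.06675)(0.1222) - (-0.06667)(-0.06667) = 0.003714
V_1 = [(0.0005556)(0.1222) - (-0.06667)(0)]/D = 0.01828 V
V_3 = [(0.06675)(0) - (0.0005556)(-0.06667)]/D = 0.009973 V
Power in each resistor, P = (ΔV)²/R:
  P_R1 = (10 - 0.01828)²/18000 = 0.005535 W
  P_R2 = (0.01828 - 0)²/39000 = 0.000000008572 W
  P_R3 = (0.01828 - 0.009973)²/15 = 0.000004605 W
  P_R4 = (0 - 0.009973)²/18 = 0.000005526 W
P_total = P_R1 + P_R2 + P_R3 + P_R4 = 0.005545 W

Final answer: 0.005545 W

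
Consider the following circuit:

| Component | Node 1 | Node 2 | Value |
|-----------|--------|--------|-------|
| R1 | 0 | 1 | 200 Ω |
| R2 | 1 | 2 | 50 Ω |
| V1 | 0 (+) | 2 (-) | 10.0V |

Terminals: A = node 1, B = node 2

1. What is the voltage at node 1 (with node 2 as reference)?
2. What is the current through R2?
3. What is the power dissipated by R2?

Nodal analysis, taking node 2 as the 0 V reference.
Source V1 fixes V_0 = 10 V.
KCL at each unknown node (sum of currents leaving = 0; resistances in Ω):
  Node 1: (V_1 - 10)/200 + (V_1 - 0)/50 = 0
Collecting terms: 0.025 × V_1 = 0.05  =>  V_1 = 2 V
Part 1:
  Read off the nodal solution: V_1 = 2 V
Part 2:
  I_R2 = (V_1 - V_2)/R2 = (2 - 0)/50 = 0.04 A
  Magnitude: I_R2 = 0.04 A
Part 3:
  I_R2 = (V_1 - V_2)/R2 = (2 - 0)/50 = 0.04 A
  P_R2 = I_R2² × R2 = (0.04)² × 50 = 0.08 W

Final answers:
1. V_1 = 2 V
2. I_R2 = 0.04 A
3. P_R2 = 0.08 W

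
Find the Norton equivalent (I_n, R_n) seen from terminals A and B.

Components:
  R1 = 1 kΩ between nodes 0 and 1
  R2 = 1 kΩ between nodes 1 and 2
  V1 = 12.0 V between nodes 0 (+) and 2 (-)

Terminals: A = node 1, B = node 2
Find the Thévenin equivalent first; then I_n = V_th/R_th and R_n = R_th.
Step 1 — V_th is the open-circuit voltage V_A - V_B (nothing connected across the terminals).
Nodal analysis, taking node 2 as the 0 V reference.
Source V1 fixes V_0 = 12 V.
KCL at each unknown node (sum of currents leaving = 0; resistances in Ω):
  Node 1: (V_1 - 12)/1000 + (V_1 - 0)/1000 = 0
Collecting terms: 0.002 × V_1 = 0.012  =>  V_1 = 6 V
V_th = V_1 - V_2 = 6 - 0 = 6 V
Step 2 — R_th: zero the source — replace V1 by a short circuit (node 2 merges into node 0) — and find the resistance seen between A (node 1) and B (node 0).
Reduce the network between node 1 (A) and node 0 (B) by series/parallel combination:
  Rp1 = R1 ‖ R2 (parallel, both between nodes 0 and 1) = 1/(1/1000 + 1/1000) = 500 Ω
R_th = 500 Ω
I_n = V_th/R_th = 6/500 = 0.012 A, and R_n = R_th = 500 Ω

Final answer: I_n = 0.012 A, R_n = 500 Ω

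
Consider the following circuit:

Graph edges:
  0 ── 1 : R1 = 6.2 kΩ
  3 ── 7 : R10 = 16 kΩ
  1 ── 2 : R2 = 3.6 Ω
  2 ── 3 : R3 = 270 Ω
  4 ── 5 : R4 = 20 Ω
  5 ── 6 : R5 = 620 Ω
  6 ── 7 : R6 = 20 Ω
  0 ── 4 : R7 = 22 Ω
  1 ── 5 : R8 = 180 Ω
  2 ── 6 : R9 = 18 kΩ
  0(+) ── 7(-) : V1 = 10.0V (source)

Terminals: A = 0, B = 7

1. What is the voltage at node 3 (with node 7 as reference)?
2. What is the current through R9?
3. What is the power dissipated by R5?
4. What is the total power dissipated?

Nodal analysis, taking node 7 as the 0 V reference.
Source V1 fixes V_0 = 10 V.
KCL at each unknown node (sum of currents leaving = 0; resistances in Ω):
  Node 1: (V_1 - 10)/6200 + (V_1 - V_2)/3.6 + (V_1 - V_5)/180 = 0
  Node 2: (V_2 - V_1)/3.6 + (V_2 - V_3)/270 + (V_2 - V_6)/18000 = 0
  Node 3: (V_3 - V_2)/270 + (V_3 - 0)/16000 = 0
  Node 4: (V_4 - V_5)/20 + (V_4 - 10)/22 = 0
  Node 5: (V_5 - V_4)/20 + (V_5 - V_6)/620 + (V_5 - V_1)/180 = 0
  Node 6: (V_6 - V_5)/620 + (V_6 - 0)/20 + (V_6 - V_2)/18000 = 0
Collecting terms (coefficients in siemens):
  0.2835·V_1 - 0.2778·V_2 - 0.005556·V_5 = 0.001613
  0.2815·V_2 - 0.2778·V_1 - 0.003704·V_3 - 0.00005556·V_6 = 0
  0.003766·V_3 - 0.003704·V_2 = 0
  0.09545·V_4 - 0.05·V_5 = 0.4545
  0.05717·V_5 - 0.005556·V_1 - 0.05·V_4 - 0.001613·V_6 = 0
  0.05167·V_6 - 0.00005556·V_2 - 0.001613·V_5 = 0
Solving these 6 simultaneous equations (Gaussian elimination) gives:
  V_1 = 9.182 V, V_2 = 9.178 V, V_3 = 9.026 V, V_4 = 9.659 V
  V_5 = 9.348 V, V_6 = 0.3017 V
Part 1:
  Read off the nodal solution: V_3 = 9.026 V
Part 2:
  I_R9 = (V_2 - V_6)/R9 = (9.178 - 0.3017)/18000 = 0.0004931 A
  Magnitude: I_R9 = 0.0004931 A
Part 3:
  I_R5 = (V_5 - V_6)/R5 = (9.348 - 0.3017)/620 = 0.01459 A
  P_R5 = I_R5² × R5 = (0.01459)² × 620 = 0.132 W
Part 4:
  Power in each resistor, P = (ΔV)²/R:
    P_R1 = (10 - 9.182)²/6200 = 0.000108 W
    P_R2 = (9.182 - 9.178)²/3.6 = 0.000004024 W
    P_R3 = (9.178 - 9.026)²/270 = 0.00008592 W
    P_R4 = (9.659 - 9.348)²/20 = 0.004815 W
    P_R5 = (9.348 - 0.3017)²/620 = 0.132 W
    P_R6 = (0.3017 - 0)²/20 = 0.004551 W
    P_R7 = (10 - 9.659)²/22 = 0.005297 W
    P_R8 = (9.182 - 9.348)²/180 = 0.0001541 W
    P_R9 = (9.178 - 0.3017)²/18000 = 0.004377 W
    P_R10 = (9.026 - 0)²/16000 = 0.005091 W
  P_total = P_R1 + P_R2 + P_R3 + P_R4 + P_R5 + P_R6 + P_R7 + P_R8 + P_R9 + P_R10 = 0.1565 W

Final answers:
1. V_3 = 9.026 V
2. I_R9 = 0.0004931 A
3. P_R5 = 0.132 W
4. P_total = 0.1565 W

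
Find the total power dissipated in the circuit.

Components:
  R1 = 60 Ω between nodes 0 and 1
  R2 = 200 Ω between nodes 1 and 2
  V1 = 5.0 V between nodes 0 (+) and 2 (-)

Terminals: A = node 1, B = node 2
Nodal analysis, taking node 2 as the 0 V reference.
Source V1 fixes V_0 = 5 V.
KCL at each unknown node (sum of currents leaving = 0; resistances in Ω):
  Node 1: (V_1 - 5)/60 + (V_1 - 0)/200 = 0
Collecting terms: 0.02167 × V_1 = 0.08333  =>  V_1 = 3.846 V
Power in each resistor, P = (ΔV)²/R:
  P_R1 = (5 - 3.846)²/60 = 0.02219 W
  P_R2 = (3.846 - 0)²/200 = 0.07396 W
P_total = P_R1 + P_R2 = 0.09615 W

Final answer: 0.09615 W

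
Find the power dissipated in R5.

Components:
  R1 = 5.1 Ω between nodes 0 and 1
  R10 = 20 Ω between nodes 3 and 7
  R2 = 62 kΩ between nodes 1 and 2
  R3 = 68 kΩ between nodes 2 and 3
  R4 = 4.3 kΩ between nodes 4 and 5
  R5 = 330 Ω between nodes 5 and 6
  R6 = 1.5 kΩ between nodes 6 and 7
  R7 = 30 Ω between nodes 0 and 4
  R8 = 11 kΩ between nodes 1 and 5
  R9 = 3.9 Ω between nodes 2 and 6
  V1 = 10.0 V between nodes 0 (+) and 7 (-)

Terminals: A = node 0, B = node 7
Nodal analysis, taking node 7 as the 0 V reference.
Source V1 fixes V_0 = 10 V.
KCL at each unknown node (sum of currents leaving = 0; resistances in Ω):
  Node 1: (V_1 - 10)/5.1 + (V_1 - V_2)/62000 + (V_1 - V_5)/11000 = 0
  Node 2: (V_2 - V_1)/62000 + (V_2 - V_3)/68000 + (V_2 - V_6)/3.9 = 0
  Node 3: (V_3 - V_2)/68000 + (V_3 - 0)/20 = 0
  Node 4: (V_4 - V_5)/4300 + (V_4 - 10)/30 = 0
  Node 5: (V_5 - V_4)/4300 + (V_5 - V_6)/330 + (V_5 - V_1)/11000 = 0
  Node 6: (V_6 - V_5)/330 + (V_6 - 0)/1500 + (V_6 - V_2)/3.9 = 0
Collecting terms (coefficients in siemens):
  0.1962·V_1 - 0.00001613·V_2 - 0.00009091·V_5 = 1.961
  0.2564·V_2 - 0.00001613·V_1 - 0.00001471·V_3 - 0.2564·V_6 = 0
  0.05001·V_3 - 0.00001471·V_2 = 0
  0.03357·V_4 - 0.0002326·V_5 = 0.3333
  0.003354·V_5 - 0.00009091·V_1 - 0.0002326·V_4 - 0.00303·V_6 = 0
  0.2601·V_6 - 0.2564·V_2 - 0.00303·V_5 = 0
Solving these 6 simultaneous equations (Gaussian elimination) gives:
  V_1 = 9.997 V, V_2 = 3.107 V, V_3 = 0.0009134 V, V_4 = 9.957 V
  V_5 = 3.768 V, V_6 = 3.106 V
I_R5 = (V_5 - V_6)/R5 = (3.768 - 3.106)/330 = 0.002005 A
P_R5 = I_R5² × R5 = (0.002005)² × 330 = 0.001327 W

Final answer: 0.001327 W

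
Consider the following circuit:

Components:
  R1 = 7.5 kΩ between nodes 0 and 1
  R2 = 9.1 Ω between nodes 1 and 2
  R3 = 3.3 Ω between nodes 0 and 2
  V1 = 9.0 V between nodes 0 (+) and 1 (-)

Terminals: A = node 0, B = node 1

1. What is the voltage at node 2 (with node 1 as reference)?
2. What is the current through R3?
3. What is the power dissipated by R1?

Nodal analysis, taking node 1 as the 0 V reference.
Source V1 fixes V_0 = 9 V.
KCL at each unknown node (sum of currents leaving = 0; resistances in Ω):
  Node 2: (V_2 - 0)/9.1 + (V_2 - 9)/3.3 = 0
Collecting terms: 0.4129 × V_2 = 2.727  =>  V_2 = 6.605 V
Part 1:
  Read off the nodal solution: V_2 = 6.605 V
Part 2:
  I_R3 = (V_0 - V_2)/R3 = (9 - 6.605)/3.3 = 0.7258 A
  Magnitude: I_R3 = 0.7258 A
Part 3:
  I_R1 = (V_0 - V_1)/R1 = (9 - 0)/7500 = 0.0012 A
  P_R1 = I_R1² × R1 = (0.0012)² × 7500 = 0.0108 W

Final answers:
1. V_2 = 6.605 V
2. I_R3 = 0.7258 A
3. P_R1 = 0.0108 W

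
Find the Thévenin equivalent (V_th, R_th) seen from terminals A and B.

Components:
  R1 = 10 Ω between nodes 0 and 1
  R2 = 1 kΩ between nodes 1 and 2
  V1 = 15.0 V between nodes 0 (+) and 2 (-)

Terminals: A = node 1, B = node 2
Step 1 — V_th is the open-circuit voltage V_A - V_B (nothing connected across the terminals).
Nodal analysis, taking node 2 as the 0 V reference.
Source V1 fixes V_0 = 15 V.
KCL at each unknown node (sum of currents leaving = 0; resistances in Ω):
  Node 1: (V_1 - 15)/10 + (V_1 - 0)/1000 = 0
Collecting terms: 0.101 × V_1 = 1.5  =>  V_1 = 14.85 V
V_th = V_1 - V_2 = 14.85 - 0 = 14.85 V
Step 2 — R_th: zero the source — replace V1 by a short circuit (node 2 merges into node 0) — and find the resistance seen between A (node 1) and B (node 0).
Reduce the network between node 1 (A) and node 0 (B) by series/parallel combination:
  Rp1 = R1 ‖ R2 (parallel, both between nodes 0 and 1) = 1/(1/10 + 1/1000) = 9.901 Ω
R_th = 9.901 Ω

Final answer: V_th = 14.85 V, R_th = 9.901 Ω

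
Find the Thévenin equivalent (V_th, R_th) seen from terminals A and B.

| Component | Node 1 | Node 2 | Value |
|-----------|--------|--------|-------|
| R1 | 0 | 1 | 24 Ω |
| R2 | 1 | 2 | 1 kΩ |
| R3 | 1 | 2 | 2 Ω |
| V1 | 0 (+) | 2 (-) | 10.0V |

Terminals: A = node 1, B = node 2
Step 1 — V_th is the open-circuit voltage V_A - V_B (nothing connected across the terminals).
Nodal analysis, taking node 2 as the 0 V reference.
Source V1 fixes V_0 = 10 V.
KCL at each unknown node (sum of currents leaving = 0; resistances in Ω):
  Node 1: (V_1 - 10)/24 + (V_1 - 0)/1000 + (V_1 - 0)/2 = 0
Collecting terms: 0.5427 × V_1 = 0.4167  =>  V_1 = 0.7678 V
V_th = V_1 - V_2 = 0.7678 - 0 = 0.7678 V
Step 2 — R_th: zero the source — replace V1 by a short circuit (node 2 merges into node 0) — and find the resistance seen between A (node 1) and B (node 0).
Reduce the network between node 1 (A) and node 0 (B) by series/parallel combination:
  Rp1 = R1 ‖ R2 ‖ R3 (parallel, all between nodes 0 and 1) = 1/(1/24 + 1/1000 + 1/2) = 1.843 Ω
R_th = 1.843 Ω

Final answer: V_th = 0.7678 V, R_th = 1.843 Ω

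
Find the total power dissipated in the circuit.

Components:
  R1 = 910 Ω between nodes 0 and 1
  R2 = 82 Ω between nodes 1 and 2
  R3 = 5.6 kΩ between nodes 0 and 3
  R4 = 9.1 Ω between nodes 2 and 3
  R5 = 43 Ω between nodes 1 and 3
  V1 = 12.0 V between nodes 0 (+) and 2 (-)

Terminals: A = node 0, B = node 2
Nodal analysis, taking node 2 as the 0 V reference.
Source V1 fixes V_0 = 12 V.
KCL at each unknown node (sum of currents leaving = 0; resistances in Ω):
  Node 1: (V_1 - 12)/910 + (V_1 - 0)/82 + (V_1 - V_3)/43 = 0
  Node 3: (V_3 - 12)/5600 + (V_3 - 0)/9.1 + (V_3 - V_1)/43 = 0
Collecting terms (coefficients in siemens):
  0.03655·V_1 - 0.02326·V_3 = 0.01319
  0.1333·V_3 - 0.02326·V_1 = 0.002143
Determinant D = (0.03655)(0.1333) - (-0.02326)(-0.02326) = 0.004332
V_1 = [(0.01319)(0.1333) - (-0.02326)(0.002143)]/D = 0.4173 V
V_3 = [(0.03655)(0.002143) - (0.01319)(-0.02326)]/D = 0.08887 V
Power in each resistor, P = (ΔV)²/R:
  P_R1 = (12 - 0.4173)²/910 = 0.1474 W
  P_R2 = (0.4173 - 0)²/82 = 0.002124 W
  P_R3 = (12 - 0.08887)²/5600 = 0.02533 W
  P_R4 = (0 - 0.08887)²/9.1 = 0.0008679 W
  P_R5 = (0.4173 - 0.08887)²/43 = 0.002509 W
P_total = P_R1 + P_R2 + P_R3 + P_R4 + P_R5 = 0.1783 W

Final answer: 0.1783 W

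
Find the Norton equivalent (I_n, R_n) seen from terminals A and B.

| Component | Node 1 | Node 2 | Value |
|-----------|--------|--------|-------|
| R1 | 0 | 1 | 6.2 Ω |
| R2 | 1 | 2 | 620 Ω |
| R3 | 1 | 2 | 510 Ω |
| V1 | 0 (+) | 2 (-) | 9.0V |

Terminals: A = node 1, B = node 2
Find the Thévenin equivalent first; then I_n = V_th/R_th and R_n = R_th.
Step 1 — V_th is the open-circuit voltage V_A - V_B (nothing connected across the terminals).
Nodal analysis, taking node 2 as the 0 V reference.
Source V1 fixes V_0 = 9 V.
KCL at each unknown node (sum of currents leaving = 0; resistances in Ω):
  Node 1: (V_1 - 9)/6.2 + (V_1 - 0)/620 + (V_1 - 0)/510 = 0
Collecting terms: 0.1649 × V_1 = 1.452  =>  V_1 = 8.805 V
V_th = V_1 - V_2 = 8.805 - 0 = 8.805 V
Step 2 — R_th: zero the source — replace V1 by a short circuit (node 2 merges into node 0) — and find the resistance seen between A (node 1) and B (node 0).
Reduce the network between node 1 (A) and node 0 (B) by series/parallel combination:
  Rp1 = R1 ‖ R2 ‖ R3 (parallel, all between nodes 0 and 1) = 1/(1/6.2 + 1/620 + 1/510) = 6.066 Ω
R_th = 6.066 Ω
I_n = V_th/R_th = 8.805/6.066 = 1.452 A, and R_n = R_th = 6.066 Ω

Final answer: I_n = 1.452 A, R_n = 6.066 Ω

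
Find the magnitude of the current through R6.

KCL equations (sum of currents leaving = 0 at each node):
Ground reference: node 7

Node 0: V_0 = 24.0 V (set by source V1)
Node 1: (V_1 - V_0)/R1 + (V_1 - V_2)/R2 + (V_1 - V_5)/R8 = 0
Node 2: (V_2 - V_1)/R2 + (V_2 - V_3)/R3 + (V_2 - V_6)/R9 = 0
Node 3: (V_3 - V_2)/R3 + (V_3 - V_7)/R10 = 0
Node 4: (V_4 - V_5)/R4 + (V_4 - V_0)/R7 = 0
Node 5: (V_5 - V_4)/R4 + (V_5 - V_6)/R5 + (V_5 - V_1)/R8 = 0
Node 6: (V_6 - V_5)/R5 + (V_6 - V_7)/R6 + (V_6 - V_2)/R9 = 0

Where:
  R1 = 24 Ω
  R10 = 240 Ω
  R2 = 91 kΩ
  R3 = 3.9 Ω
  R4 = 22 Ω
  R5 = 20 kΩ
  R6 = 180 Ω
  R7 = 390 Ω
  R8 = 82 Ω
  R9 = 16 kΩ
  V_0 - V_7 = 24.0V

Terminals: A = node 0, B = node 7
Nodal analysis, taking node 7 as the 0 V reference.
Source V1 fixes V_0 = 24 V.
KCL at each unknown node (sum of currents leaving = 0; resistances in Ω):
  Node 1: (V_1 - 24)/24 + (V_1 - V_2)/91000 + (V_1 - V_5)/82 = 0
  Node 2: (V_2 - V_1)/91000 + (V_2 - V_3)/3.9 + (V_2 - V_6)/16000 = 0
  Node 3: (V_3 - V_2)/3.9 + (V_3 - 0)/240 = 0
  Node 4: (V_4 - V_5)/22 + (V_4 - 24)/390 = 0
  Node 5: (V_5 - V_4)/22 + (V_5 - V_6)/20000 + (V_5 - V_1)/82 = 0
  Node 6: (V_6 - V_5)/20000 + (V_6 - 0)/180 + (V_6 - V_2)/16000 = 0
Collecting terms (coefficients in siemens):
  0.05387·V_1 - 0.00001099·V_2 - 0.0122·V_5 = 1
  0.2565·V_2 - 0.00001099·V_1 - 0.2564·V_3 - 0.0000625·V_6 = 0
  0.2606·V_3 - 0.2564·V_2 = 0
  0.04802·V_4 - 0.04545·V_5 = 0.06154
  0.0577·V_5 - 0.0122·V_1 - 0.04545·V_4 - 0.00005·V_6 = 0
  0.005668·V_6 - 0.0000625·V_2 - 0.00005·V_5 = 0
Solving these 6 simultaneous equations (Gaussian elimination) gives:
  V_1 = 23.97 V, V_2 = 0.06628 V, V_3 = 0.06522 V, V_4 = 23.9 V
  V_5 = 23.9 V, V_6 = 0.2115 V
I_R6 = (V_6 - V_7)/R6 = (0.2115 - 0)/180 = 0.001175 A
|I_R6| = 0.001175 A

Final answer: |I_R6| = 0.001175 A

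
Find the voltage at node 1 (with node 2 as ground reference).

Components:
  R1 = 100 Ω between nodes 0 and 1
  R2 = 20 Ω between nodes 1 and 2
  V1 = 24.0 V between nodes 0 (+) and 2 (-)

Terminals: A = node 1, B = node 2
Nodal analysis, taking node 2 as the 0 V reference.
Source V1 fixes V_0 = 24 V.
KCL at each unknown node (sum of currents leaving = 0; resistances in Ω):
  Node 1: (V_1 - 24)/100 + (V_1 - 0)/20 = 0
Collecting terms: 0.06 × V_1 = 0.24  =>  V_1 = 4 V
The requested potential is V_1 = 4 V.

Final answer: V_1 = 4 V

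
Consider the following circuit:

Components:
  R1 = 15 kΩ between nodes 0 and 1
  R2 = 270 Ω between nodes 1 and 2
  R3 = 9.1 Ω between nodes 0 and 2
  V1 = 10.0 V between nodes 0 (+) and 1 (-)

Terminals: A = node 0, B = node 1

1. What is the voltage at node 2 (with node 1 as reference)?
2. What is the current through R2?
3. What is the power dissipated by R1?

Nodal analysis, taking node 1 as the 0 V reference.
Source V1 fixes V_0 = 10 V.
KCL at each unknown node (sum of currents leaving = 0; resistances in Ω):
  Node 2: (V_2 - 0)/270 + (V_2 - 10)/9.1 = 0
Collecting terms: 0.1136 × V_2 = 1.099  =>  V_2 = 9.674 V
Part 1:
  Read off the nodal solution: V_2 = 9.674 V
Part 2:
  I_R2 = (V_1 - V_2)/R2 = (0 - 9.674)/270 = -0.03583 A
  Magnitude: I_R2 = 0.03583 A
Part 3:
  I_R1 = (V_0 - V_1)/R1 = (10 - 0)/15000 = 0.0006667 A
  P_R1 = I_R1² × R1 = (0.0006667)² × 15000 = 0.006667 W

Final answers:
1. V_2 = 9.674 V
2. I_R2 = 0.03583 A
3. P_R1 = 0.006667 W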